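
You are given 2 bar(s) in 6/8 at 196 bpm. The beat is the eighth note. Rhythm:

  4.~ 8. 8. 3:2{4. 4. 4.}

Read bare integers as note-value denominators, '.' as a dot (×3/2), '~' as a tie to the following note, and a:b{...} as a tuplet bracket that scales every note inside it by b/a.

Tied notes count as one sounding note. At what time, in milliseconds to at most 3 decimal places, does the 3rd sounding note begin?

1. 0.0ms @ 0 + 1377.551ms (9/2)
2. 1377.551ms @ 9/2 + 459.184ms (3/2)
3. 1836.735ms @ 6 + 612.245ms (2)
4. 2448.98ms @ 8 + 612.245ms (2)
5. 3061.224ms @ 10 + 612.245ms (2)

note 3 onset = 6b = 1836.735ms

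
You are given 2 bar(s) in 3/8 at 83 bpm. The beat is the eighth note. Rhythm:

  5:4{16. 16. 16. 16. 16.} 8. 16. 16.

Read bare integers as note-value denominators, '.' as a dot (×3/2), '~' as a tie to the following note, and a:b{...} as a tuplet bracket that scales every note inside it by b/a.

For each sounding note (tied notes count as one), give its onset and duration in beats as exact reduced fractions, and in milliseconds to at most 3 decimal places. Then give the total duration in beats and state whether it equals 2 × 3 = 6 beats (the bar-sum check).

1) 0.0ms=0b +433.735ms=3/5b
2) 433.735ms=3/5b +433.735ms=3/5b
3) 867.47ms=6/5b +433.735ms=3/5b
4) 1301.205ms=9/5b +433.735ms=3/5b
5) 1734.94ms=12/5b +433.735ms=3/5b
6) 2168.675ms=3b +1084.337ms=3/2b
7) 3253.012ms=9/2b +542.169ms=3/4b
8) 3795.181ms=21/4b +542.169ms=3/4b
Σ=6b of 6 (83bpm 3/8) — PASS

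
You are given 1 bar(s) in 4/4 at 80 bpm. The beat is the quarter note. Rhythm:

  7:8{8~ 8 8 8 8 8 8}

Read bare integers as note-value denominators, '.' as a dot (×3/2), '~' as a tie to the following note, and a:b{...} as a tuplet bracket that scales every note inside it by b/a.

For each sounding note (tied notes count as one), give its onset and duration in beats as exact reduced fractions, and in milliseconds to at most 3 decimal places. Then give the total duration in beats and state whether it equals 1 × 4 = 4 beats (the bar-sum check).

1) 0.0ms=0b +857.143ms=8/7b
2) 857.143ms=8/7b +428.571ms=4/7b
3) 1285.714ms=12/7b +428.571ms=4/7b
4) 1714.286ms=16/7b +428.571ms=4/7b
5) 2142.857ms=20/7b +428.571ms=4/7b
6) 2571.429ms=24/7b +428.571ms=4/7b
Σ=4b of 4 (80bpm 4/4) — PASS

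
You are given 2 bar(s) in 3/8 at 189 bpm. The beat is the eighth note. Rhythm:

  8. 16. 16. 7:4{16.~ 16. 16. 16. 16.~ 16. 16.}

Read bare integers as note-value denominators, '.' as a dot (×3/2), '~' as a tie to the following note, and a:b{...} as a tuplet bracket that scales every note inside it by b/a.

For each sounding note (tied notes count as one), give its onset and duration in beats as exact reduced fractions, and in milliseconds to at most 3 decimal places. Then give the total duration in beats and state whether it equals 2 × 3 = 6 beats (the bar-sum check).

1) 0.0ms=0b +476.19ms=3/2b
2) 476.19ms=3/2b +238.095ms=3/4b
3) 714.286ms=9/4b +238.095ms=3/4b
4) 952.381ms=3b +272.109ms=6/7b
5) 1224.49ms=27/7b +136.054ms=3/7b
6) 1360.544ms=30/7b +136.054ms=3/7b
7) 1496.599ms=33/7b +272.109ms=6/7b
8) 1768.707ms=39/7b +136.054ms=3/7b
Σ=6b of 6 (189bpm 3/8) — PASS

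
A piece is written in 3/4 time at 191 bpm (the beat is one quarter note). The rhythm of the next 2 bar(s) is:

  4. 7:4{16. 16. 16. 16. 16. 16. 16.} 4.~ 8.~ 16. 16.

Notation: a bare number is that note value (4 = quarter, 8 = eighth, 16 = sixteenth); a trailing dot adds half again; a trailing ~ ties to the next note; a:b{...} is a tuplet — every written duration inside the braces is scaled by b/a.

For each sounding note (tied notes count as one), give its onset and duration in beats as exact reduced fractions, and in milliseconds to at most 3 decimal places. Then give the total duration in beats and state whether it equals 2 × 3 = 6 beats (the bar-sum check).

1) 0.0ms=0b +471.204ms=3/2b
2) 471.204ms=3/2b +67.315ms=3/14b
3) 538.519ms=12/7b +67.315ms=3/14b
4) 605.834ms=27/14b +67.315ms=3/14b
5) 673.149ms=15/7b +67.315ms=3/14b
6) 740.464ms=33/14b +67.315ms=3/14b
7) 807.779ms=18/7b +67.315ms=3/14b
8) 875.093ms=39/14b +67.315ms=3/14b
9) 942.408ms=3b +824.607ms=21/8b
10) 1767.016ms=45/8b +117.801ms=3/8b
Σ=6b of 6 (191bpm 3/4) — PASS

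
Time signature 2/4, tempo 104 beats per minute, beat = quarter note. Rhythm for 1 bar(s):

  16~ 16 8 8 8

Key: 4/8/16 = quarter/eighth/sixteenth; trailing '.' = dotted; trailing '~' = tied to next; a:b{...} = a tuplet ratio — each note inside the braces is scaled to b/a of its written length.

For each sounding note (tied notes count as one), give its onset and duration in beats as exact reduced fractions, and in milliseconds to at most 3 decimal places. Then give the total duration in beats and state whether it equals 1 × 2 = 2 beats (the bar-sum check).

1) 0.0ms=0b +288.462ms=1/2b
2) 288.462ms=1/2b +288.462ms=1/2b
3) 576.923ms=1b +288.462ms=1/2b
4) 865.385ms=3/2b +288.462ms=1/2b
Σ=2b of 2 (104bpm 2/4) — PASS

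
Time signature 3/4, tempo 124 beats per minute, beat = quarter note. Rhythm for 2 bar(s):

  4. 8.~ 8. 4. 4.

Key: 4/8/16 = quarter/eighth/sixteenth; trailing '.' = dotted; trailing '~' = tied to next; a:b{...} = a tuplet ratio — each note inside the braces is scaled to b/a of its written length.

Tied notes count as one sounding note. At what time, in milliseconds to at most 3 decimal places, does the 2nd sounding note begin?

note 2 onset = 3/2b = 725.806ms

1. 0.0ms @ 0 + 725.806ms (3/2)
2. 725.806ms @ 3/2 + 725.806ms (3/2)
3. 1451.613ms @ 3 + 725.806ms (3/2)
4. 2177.419ms @ 9/2 + 725.806ms (3/2)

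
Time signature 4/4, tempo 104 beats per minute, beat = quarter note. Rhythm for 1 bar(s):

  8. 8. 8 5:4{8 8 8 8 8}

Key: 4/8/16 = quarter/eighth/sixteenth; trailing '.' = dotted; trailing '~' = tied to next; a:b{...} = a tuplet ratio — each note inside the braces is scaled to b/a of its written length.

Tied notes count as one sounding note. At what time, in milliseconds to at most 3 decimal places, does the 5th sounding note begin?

note 5 onset = 12/5b = 1384.615ms

1. 0.0ms @ 0 + 432.692ms (3/4)
2. 432.692ms @ 3/4 + 432.692ms (3/4)
3. 865.385ms @ 3/2 + 288.462ms (1/2)
4. 1153.846ms @ 2 + 230.769ms (2/5)
5. 1384.615ms @ 12/5 + 230.769ms (2/5)
6. 1615.385ms @ 14/5 + 230.769ms (2/5)
7. 1846.154ms @ 16/5 + 230.769ms (2/5)
8. 2076.923ms @ 18/5 + 230.769ms (2/5)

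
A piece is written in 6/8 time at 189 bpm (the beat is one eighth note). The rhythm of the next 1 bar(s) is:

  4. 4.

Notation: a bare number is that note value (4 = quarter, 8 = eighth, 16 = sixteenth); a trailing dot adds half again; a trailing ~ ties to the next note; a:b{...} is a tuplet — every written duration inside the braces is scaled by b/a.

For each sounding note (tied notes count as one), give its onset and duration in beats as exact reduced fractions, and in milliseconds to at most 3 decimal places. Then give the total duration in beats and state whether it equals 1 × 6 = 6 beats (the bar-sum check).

1) 0.0ms=0b +952.381ms=3b
2) 952.381ms=3b +952.381ms=3b
Σ=6b of 6 (189bpm 6/8) — PASS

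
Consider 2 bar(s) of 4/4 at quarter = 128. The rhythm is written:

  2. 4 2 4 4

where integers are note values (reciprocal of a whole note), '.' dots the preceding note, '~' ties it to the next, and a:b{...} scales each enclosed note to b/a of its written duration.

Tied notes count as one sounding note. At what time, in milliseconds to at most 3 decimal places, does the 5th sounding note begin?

note 5 onset = 7b = 3281.25ms

1. 0.0ms @ 0 + 1406.25ms (3)
2. 1406.25ms @ 3 + 468.75ms (1)
3. 1875.0ms @ 4 + 937.5ms (2)
4. 2812.5ms @ 6 + 468.75ms (1)
5. 3281.25ms @ 7 + 468.75ms (1)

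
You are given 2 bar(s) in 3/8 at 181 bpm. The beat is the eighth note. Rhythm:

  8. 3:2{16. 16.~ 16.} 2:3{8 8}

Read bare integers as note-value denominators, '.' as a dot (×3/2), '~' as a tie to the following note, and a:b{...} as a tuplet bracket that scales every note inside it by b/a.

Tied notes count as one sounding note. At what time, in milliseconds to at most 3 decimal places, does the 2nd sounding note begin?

note 2 onset = 3/2b = 497.238ms

1. 0.0ms @ 0 + 497.238ms (3/2)
2. 497.238ms @ 3/2 + 165.746ms (1/2)
3. 662.983ms @ 2 + 331.492ms (1)
4. 994.475ms @ 3 + 497.238ms (3/2)
5. 1491.713ms @ 9/2 + 497.238ms (3/2)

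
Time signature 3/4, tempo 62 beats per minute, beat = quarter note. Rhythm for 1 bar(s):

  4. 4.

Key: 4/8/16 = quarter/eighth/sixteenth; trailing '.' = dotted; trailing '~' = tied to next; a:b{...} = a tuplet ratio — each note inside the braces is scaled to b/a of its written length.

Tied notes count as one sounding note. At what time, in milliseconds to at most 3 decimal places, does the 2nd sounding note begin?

1. 0.0ms @ 0 + 1451.613ms (3/2)
2. 1451.613ms @ 3/2 + 1451.613ms (3/2)

note 2 onset = 3/2b = 1451.613ms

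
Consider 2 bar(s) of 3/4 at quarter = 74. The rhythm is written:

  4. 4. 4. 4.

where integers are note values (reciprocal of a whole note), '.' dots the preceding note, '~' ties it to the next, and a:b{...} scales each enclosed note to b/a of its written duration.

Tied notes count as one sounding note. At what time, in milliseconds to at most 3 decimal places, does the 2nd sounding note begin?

note 2 onset = 3/2b = 1216.216ms

1. 0.0ms @ 0 + 1216.216ms (3/2)
2. 1216.216ms @ 3/2 + 1216.216ms (3/2)
3. 2432.432ms @ 3 + 1216.216ms (3/2)
4. 3648.649ms @ 9/2 + 1216.216ms (3/2)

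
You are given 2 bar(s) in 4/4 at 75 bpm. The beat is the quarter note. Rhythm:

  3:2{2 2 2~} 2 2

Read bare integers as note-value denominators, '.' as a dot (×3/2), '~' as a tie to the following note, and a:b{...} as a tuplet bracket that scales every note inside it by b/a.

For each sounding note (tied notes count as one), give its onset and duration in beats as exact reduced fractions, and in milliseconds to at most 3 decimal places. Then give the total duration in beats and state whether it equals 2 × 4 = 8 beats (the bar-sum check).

1) 0.0ms=0b +1066.667ms=4/3b
2) 1066.667ms=4/3b +1066.667ms=4/3b
3) 2133.333ms=8/3b +2666.667ms=10/3b
4) 4800.0ms=6b +1600.0ms=2b
Σ=8b of 8 (75bpm 4/4) — PASS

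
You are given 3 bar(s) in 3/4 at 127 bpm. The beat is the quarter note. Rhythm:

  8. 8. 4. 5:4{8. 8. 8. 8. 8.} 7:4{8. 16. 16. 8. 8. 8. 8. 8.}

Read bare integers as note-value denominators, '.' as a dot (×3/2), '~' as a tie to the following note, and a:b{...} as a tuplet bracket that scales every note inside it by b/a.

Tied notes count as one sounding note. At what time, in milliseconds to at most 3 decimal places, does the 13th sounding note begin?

note 13 onset = 51/7b = 3442.07ms

1. 0.0ms @ 0 + 354.331ms (3/4)
2. 354.331ms @ 3/4 + 354.331ms (3/4)
3. 708.661ms @ 3/2 + 708.661ms (3/2)
4. 1417.323ms @ 3 + 283.465ms (3/5)
5. 1700.787ms @ 18/5 + 283.465ms (3/5)
6. 1984.252ms @ 21/5 + 283.465ms (3/5)
7. 2267.717ms @ 24/5 + 283.465ms (3/5)
8. 2551.181ms @ 27/5 + 283.465ms (3/5)
9. 2834.646ms @ 6 + 202.475ms (3/7)
10. 3037.12ms @ 45/7 + 101.237ms (3/14)
11. 3138.358ms @ 93/14 + 101.237ms (3/14)
12. 3239.595ms @ 48/7 + 202.475ms (3/7)
13. 3442.07ms @ 51/7 + 202.475ms (3/7)
14. 3644.544ms @ 54/7 + 202.475ms (3/7)
15. 3847.019ms @ 57/7 + 202.475ms (3/7)
16. 4049.494ms @ 60/7 + 202.475ms (3/7)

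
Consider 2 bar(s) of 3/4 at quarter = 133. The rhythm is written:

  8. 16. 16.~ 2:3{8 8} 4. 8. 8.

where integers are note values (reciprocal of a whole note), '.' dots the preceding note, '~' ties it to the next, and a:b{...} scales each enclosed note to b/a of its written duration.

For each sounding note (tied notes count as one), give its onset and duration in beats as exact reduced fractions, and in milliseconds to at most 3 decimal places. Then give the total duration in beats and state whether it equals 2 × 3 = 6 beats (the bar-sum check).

1) 0.0ms=0b +338.346ms=3/4b
2) 338.346ms=3/4b +169.173ms=3/8b
3) 507.519ms=9/8b +507.519ms=9/8b
4) 1015.038ms=9/4b +338.346ms=3/4b
5) 1353.383ms=3b +676.692ms=3/2b
6) 2030.075ms=9/2b +338.346ms=3/4b
7) 2368.421ms=21/4b +338.346ms=3/4b
Σ=6b of 6 (133bpm 3/4) — PASS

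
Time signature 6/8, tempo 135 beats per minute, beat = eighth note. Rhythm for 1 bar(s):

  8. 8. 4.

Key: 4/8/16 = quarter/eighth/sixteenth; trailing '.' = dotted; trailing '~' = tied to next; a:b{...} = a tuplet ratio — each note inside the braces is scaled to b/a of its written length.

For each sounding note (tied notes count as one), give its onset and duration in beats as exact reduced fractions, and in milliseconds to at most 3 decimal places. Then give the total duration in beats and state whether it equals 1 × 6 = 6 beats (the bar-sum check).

1) 0.0ms=0b +666.667ms=3/2b
2) 666.667ms=3/2b +666.667ms=3/2b
3) 1333.333ms=3b +1333.333ms=3b
Σ=6b of 6 (135bpm 6/8) — PASS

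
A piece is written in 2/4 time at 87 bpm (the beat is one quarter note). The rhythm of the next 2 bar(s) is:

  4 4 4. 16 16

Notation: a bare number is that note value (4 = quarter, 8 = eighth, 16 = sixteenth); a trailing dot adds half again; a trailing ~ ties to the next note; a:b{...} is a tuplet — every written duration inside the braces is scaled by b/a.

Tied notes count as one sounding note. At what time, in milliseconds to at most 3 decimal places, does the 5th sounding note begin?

note 5 onset = 15/4b = 2586.207ms

1. 0.0ms @ 0 + 689.655ms (1)
2. 689.655ms @ 1 + 689.655ms (1)
3. 1379.31ms @ 2 + 1034.483ms (3/2)
4. 2413.793ms @ 7/2 + 172.414ms (1/4)
5. 2586.207ms @ 15/4 + 172.414ms (1/4)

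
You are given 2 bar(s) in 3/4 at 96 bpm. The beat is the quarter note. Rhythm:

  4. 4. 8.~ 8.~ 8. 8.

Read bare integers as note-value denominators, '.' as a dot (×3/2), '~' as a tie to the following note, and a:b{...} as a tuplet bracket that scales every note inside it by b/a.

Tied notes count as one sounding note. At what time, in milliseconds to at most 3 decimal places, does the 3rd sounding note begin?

note 3 onset = 3b = 1875.0ms

1. 0.0ms @ 0 + 937.5ms (3/2)
2. 937.5ms @ 3/2 + 937.5ms (3/2)
3. 1875.0ms @ 3 + 1406.25ms (9/4)
4. 3281.25ms @ 21/4 + 468.75ms (3/4)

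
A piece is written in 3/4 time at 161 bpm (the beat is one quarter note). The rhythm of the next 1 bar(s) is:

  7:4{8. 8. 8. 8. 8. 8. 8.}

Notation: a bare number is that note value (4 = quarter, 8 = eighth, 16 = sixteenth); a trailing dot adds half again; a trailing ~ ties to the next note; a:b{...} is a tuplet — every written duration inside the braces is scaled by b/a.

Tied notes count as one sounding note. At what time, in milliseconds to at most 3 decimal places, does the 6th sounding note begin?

note 6 onset = 15/7b = 798.58ms

1. 0.0ms @ 0 + 159.716ms (3/7)
2. 159.716ms @ 3/7 + 159.716ms (3/7)
3. 319.432ms @ 6/7 + 159.716ms (3/7)
4. 479.148ms @ 9/7 + 159.716ms (3/7)
5. 638.864ms @ 12/7 + 159.716ms (3/7)
6. 798.58ms @ 15/7 + 159.716ms (3/7)
7. 958.296ms @ 18/7 + 159.716ms (3/7)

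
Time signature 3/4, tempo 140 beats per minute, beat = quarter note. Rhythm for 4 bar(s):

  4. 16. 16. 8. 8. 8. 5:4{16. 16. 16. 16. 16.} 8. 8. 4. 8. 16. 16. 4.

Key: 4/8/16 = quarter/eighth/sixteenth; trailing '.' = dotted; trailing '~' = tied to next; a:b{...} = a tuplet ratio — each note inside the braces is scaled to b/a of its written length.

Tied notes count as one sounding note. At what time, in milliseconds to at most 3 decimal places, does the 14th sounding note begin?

note 14 onset = 15/2b = 3214.286ms

1. 0.0ms @ 0 + 642.857ms (3/2)
2. 642.857ms @ 3/2 + 160.714ms (3/8)
3. 803.571ms @ 15/8 + 160.714ms (3/8)
4. 964.286ms @ 9/4 + 321.429ms (3/4)
5. 1285.714ms @ 3 + 321.429ms (3/4)
6. 1607.143ms @ 15/4 + 321.429ms (3/4)
7. 1928.571ms @ 9/2 + 128.571ms (3/10)
8. 2057.143ms @ 24/5 + 128.571ms (3/10)
9. 2185.714ms @ 51/10 + 128.571ms (3/10)
10. 2314.286ms @ 27/5 + 128.571ms (3/10)
11. 2442.857ms @ 57/10 + 128.571ms (3/10)
12. 2571.429ms @ 6 + 321.429ms (3/4)
13. 2892.857ms @ 27/4 + 321.429ms (3/4)
14. 3214.286ms @ 15/2 + 642.857ms (3/2)
15. 3857.143ms @ 9 + 321.429ms (3/4)
16. 4178.571ms @ 39/4 + 160.714ms (3/8)
17. 4339.286ms @ 81/8 + 160.714ms (3/8)
18. 4500.0ms @ 21/2 + 642.857ms (3/2)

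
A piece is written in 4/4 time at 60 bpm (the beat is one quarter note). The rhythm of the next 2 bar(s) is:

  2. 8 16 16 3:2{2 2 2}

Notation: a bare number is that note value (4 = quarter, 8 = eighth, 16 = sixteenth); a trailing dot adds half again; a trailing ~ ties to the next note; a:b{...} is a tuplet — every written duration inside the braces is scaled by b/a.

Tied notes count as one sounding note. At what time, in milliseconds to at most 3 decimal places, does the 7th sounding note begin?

note 7 onset = 20/3b = 6666.667ms

1. 0.0ms @ 0 + 3000.0ms (3)
2. 3000.0ms @ 3 + 500.0ms (1/2)
3. 3500.0ms @ 7/2 + 250.0ms (1/4)
4. 3750.0ms @ 15/4 + 250.0ms (1/4)
5. 4000.0ms @ 4 + 1333.333ms (4/3)
6. 5333.333ms @ 16/3 + 1333.333ms (4/3)
7. 6666.667ms @ 20/3 + 1333.333ms (4/3)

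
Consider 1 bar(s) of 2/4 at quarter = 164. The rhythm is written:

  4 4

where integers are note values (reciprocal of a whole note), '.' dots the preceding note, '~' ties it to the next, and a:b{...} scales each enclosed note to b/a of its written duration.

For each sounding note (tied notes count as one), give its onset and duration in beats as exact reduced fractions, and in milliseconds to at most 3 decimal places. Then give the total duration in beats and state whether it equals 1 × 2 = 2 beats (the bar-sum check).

1) 0.0ms=0b +365.854ms=1b
2) 365.854ms=1b +365.854ms=1b
Σ=2b of 2 (164bpm 2/4) — PASS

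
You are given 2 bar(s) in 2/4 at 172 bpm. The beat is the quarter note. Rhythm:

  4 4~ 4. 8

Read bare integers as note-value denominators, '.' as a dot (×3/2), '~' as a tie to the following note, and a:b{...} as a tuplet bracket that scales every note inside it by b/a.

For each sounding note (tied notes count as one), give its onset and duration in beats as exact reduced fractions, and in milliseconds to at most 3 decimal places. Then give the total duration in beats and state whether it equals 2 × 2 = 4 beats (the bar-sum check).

1) 0.0ms=0b +348.837ms=1b
2) 348.837ms=1b +872.093ms=5/2b
3) 1220.93ms=7/2b +174.419ms=1/2b
Σ=4b of 4 (172bpm 2/4) — PASS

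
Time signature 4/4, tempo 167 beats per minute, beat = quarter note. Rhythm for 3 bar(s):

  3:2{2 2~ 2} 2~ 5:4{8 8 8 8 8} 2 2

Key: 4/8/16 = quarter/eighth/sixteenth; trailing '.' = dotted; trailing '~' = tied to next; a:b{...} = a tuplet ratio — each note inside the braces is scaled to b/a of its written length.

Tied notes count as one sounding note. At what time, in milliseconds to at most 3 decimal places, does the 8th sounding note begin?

note 8 onset = 8b = 2874.251ms

1. 0.0ms @ 0 + 479.042ms (4/3)
2. 479.042ms @ 4/3 + 958.084ms (8/3)
3. 1437.126ms @ 4 + 862.275ms (12/5)
4. 2299.401ms @ 32/5 + 143.713ms (2/5)
5. 2443.114ms @ 34/5 + 143.713ms (2/5)
6. 2586.826ms @ 36/5 + 143.713ms (2/5)
7. 2730.539ms @ 38/5 + 143.713ms (2/5)
8. 2874.251ms @ 8 + 718.563ms (2)
9. 3592.814ms @ 10 + 718.563ms (2)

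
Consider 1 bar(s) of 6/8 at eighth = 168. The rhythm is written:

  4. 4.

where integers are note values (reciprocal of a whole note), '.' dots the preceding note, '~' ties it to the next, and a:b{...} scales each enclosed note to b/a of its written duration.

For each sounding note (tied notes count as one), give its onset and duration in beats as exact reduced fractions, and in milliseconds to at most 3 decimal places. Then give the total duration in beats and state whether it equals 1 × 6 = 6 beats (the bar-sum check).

1) 0.0ms=0b +1071.429ms=3b
2) 1071.429ms=3b +1071.429ms=3b
Σ=6b of 6 (168bpm 6/8) — PASS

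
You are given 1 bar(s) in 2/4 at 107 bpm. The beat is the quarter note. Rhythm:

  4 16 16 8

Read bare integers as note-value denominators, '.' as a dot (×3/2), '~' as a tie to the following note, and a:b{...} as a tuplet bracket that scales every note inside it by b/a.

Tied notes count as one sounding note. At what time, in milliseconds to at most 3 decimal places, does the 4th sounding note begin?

1. 0.0ms @ 0 + 560.748ms (1)
2. 560.748ms @ 1 + 140.187ms (1/4)
3. 700.935ms @ 5/4 + 140.187ms (1/4)
4. 841.121ms @ 3/2 + 280.374ms (1/2)

note 4 onset = 3/2b = 841.121ms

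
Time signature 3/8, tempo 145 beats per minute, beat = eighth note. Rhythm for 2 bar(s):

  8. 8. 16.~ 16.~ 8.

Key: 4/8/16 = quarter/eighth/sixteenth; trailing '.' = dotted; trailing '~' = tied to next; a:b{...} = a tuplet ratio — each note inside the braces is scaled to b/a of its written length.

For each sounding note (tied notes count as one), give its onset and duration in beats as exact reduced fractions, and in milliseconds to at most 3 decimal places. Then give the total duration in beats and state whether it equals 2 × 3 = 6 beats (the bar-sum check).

1) 0.0ms=0b +620.69ms=3/2b
2) 620.69ms=3/2b +620.69ms=3/2b
3) 1241.379ms=3b +1241.379ms=3b
Σ=6b of 6 (145bpm 3/8) — PASS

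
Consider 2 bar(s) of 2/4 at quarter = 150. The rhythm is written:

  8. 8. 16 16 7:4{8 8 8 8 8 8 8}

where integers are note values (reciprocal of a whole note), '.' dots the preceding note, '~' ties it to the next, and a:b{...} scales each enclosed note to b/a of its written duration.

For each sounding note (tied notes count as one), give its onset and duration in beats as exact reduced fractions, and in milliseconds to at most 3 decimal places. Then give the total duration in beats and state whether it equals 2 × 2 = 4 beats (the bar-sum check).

1) 0.0ms=0b +300.0ms=3/4b
2) 300.0ms=3/4b +300.0ms=3/4b
3) 600.0ms=3/2b +100.0ms=1/4b
4) 700.0ms=7/4b +100.0ms=1/4b
5) 800.0ms=2b +114.286ms=2/7b
6) 914.286ms=16/7b +114.286ms=2/7b
7) 1028.571ms=18/7b +114.286ms=2/7b
8) 1142.857ms=20/7b +114.286ms=2/7b
9) 1257.143ms=22/7b +114.286ms=2/7b
10) 1371.429ms=24/7b +114.286ms=2/7b
11) 1485.714ms=26/7b +114.286ms=2/7b
Σ=4b of 4 (150bpm 2/4) — PASS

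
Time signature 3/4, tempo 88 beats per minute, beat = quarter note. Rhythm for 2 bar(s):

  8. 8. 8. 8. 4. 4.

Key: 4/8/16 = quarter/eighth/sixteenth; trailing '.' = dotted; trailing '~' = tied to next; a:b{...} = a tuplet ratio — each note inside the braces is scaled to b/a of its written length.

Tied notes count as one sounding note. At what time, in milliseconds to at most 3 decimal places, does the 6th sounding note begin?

1. 0.0ms @ 0 + 511.364ms (3/4)
2. 511.364ms @ 3/4 + 511.364ms (3/4)
3. 1022.727ms @ 3/2 + 511.364ms (3/4)
4. 1534.091ms @ 9/4 + 511.364ms (3/4)
5. 2045.455ms @ 3 + 1022.727ms (3/2)
6. 3068.182ms @ 9/2 + 1022.727ms (3/2)

note 6 onset = 9/2b = 3068.182ms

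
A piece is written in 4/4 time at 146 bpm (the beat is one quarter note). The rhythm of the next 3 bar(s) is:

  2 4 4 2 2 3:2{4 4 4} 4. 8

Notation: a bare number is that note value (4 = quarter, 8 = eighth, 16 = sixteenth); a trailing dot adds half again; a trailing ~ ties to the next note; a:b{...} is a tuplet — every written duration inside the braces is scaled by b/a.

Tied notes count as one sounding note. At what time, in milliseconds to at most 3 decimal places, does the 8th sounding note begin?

note 8 onset = 28/3b = 3835.616ms

1. 0.0ms @ 0 + 821.918ms (2)
2. 821.918ms @ 2 + 410.959ms (1)
3. 1232.877ms @ 3 + 410.959ms (1)
4. 1643.836ms @ 4 + 821.918ms (2)
5. 2465.753ms @ 6 + 821.918ms (2)
6. 3287.671ms @ 8 + 273.973ms (2/3)
7. 3561.644ms @ 26/3 + 273.973ms (2/3)
8. 3835.616ms @ 28/3 + 273.973ms (2/3)
9. 4109.589ms @ 10 + 616.438ms (3/2)
10. 4726.027ms @ 23/2 + 205.479ms (1/2)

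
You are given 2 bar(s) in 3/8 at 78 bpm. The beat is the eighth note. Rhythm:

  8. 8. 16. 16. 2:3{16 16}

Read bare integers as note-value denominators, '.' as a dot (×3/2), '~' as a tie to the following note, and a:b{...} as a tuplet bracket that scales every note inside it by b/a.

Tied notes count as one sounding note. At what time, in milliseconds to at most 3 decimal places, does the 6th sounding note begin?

1. 0.0ms @ 0 + 1153.846ms (3/2)
2. 1153.846ms @ 3/2 + 1153.846ms (3/2)
3. 2307.692ms @ 3 + 576.923ms (3/4)
4. 2884.615ms @ 15/4 + 576.923ms (3/4)
5. 3461.538ms @ 9/2 + 576.923ms (3/4)
6. 4038.462ms @ 21/4 + 576.923ms (3/4)

note 6 onset = 21/4b = 4038.462ms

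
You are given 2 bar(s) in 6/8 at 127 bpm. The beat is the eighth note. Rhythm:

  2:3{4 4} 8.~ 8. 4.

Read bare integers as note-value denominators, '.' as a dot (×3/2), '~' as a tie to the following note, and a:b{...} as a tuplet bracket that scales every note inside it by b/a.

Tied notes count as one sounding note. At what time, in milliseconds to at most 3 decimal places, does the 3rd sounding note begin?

note 3 onset = 6b = 2834.646ms

1. 0.0ms @ 0 + 1417.323ms (3)
2. 1417.323ms @ 3 + 1417.323ms (3)
3. 2834.646ms @ 6 + 1417.323ms (3)
4. 4251.969ms @ 9 + 1417.323ms (3)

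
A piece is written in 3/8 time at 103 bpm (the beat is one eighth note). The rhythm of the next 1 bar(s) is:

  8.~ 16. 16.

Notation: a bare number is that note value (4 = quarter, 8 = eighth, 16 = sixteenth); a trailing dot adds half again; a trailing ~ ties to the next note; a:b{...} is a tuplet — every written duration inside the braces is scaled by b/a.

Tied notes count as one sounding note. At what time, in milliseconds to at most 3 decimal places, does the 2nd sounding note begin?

1. 0.0ms @ 0 + 1310.68ms (9/4)
2. 1310.68ms @ 9/4 + 436.893ms (3/4)

note 2 onset = 9/4b = 1310.68ms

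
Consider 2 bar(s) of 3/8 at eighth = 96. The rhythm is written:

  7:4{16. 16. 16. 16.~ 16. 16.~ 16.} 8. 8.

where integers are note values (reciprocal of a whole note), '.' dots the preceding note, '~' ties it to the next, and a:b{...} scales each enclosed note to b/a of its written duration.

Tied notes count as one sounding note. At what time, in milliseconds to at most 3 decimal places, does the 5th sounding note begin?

1. 0.0ms @ 0 + 267.857ms (3/7)
2. 267.857ms @ 3/7 + 267.857ms (3/7)
3. 535.714ms @ 6/7 + 267.857ms (3/7)
4. 803.571ms @ 9/7 + 535.714ms (6/7)
5. 1339.286ms @ 15/7 + 535.714ms (6/7)
6. 1875.0ms @ 3 + 937.5ms (3/2)
7. 2812.5ms @ 9/2 + 937.5ms (3/2)

note 5 onset = 15/7b = 1339.286ms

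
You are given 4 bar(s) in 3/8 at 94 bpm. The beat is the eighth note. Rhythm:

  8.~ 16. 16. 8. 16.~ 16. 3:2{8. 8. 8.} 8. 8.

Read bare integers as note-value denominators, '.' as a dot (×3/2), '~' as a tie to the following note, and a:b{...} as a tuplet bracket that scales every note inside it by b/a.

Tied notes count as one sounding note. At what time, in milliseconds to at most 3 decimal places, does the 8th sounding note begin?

note 8 onset = 9b = 5744.681ms

1. 0.0ms @ 0 + 1436.17ms (9/4)
2. 1436.17ms @ 9/4 + 478.723ms (3/4)
3. 1914.894ms @ 3 + 957.447ms (3/2)
4. 2872.34ms @ 9/2 + 957.447ms (3/2)
5. 3829.787ms @ 6 + 638.298ms (1)
6. 4468.085ms @ 7 + 638.298ms (1)
7. 5106.383ms @ 8 + 638.298ms (1)
8. 5744.681ms @ 9 + 957.447ms (3/2)
9. 6702.128ms @ 21/2 + 957.447ms (3/2)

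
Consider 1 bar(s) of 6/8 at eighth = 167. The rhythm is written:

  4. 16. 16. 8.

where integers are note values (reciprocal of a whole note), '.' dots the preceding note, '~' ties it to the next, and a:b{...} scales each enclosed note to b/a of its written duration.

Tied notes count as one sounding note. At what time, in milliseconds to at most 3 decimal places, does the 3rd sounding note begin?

1. 0.0ms @ 0 + 1077.844ms (3)
2. 1077.844ms @ 3 + 269.461ms (3/4)
3. 1347.305ms @ 15/4 + 269.461ms (3/4)
4. 1616.766ms @ 9/2 + 538.922ms (3/2)

note 3 onset = 15/4b = 1347.305ms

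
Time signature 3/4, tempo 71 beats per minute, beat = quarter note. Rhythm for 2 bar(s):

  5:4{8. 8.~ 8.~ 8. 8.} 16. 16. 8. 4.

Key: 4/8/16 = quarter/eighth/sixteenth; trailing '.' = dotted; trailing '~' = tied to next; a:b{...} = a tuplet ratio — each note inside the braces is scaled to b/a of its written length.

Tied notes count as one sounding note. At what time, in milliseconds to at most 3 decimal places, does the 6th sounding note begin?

note 6 onset = 15/4b = 3169.014ms

1. 0.0ms @ 0 + 507.042ms (3/5)
2. 507.042ms @ 3/5 + 1521.127ms (9/5)
3. 2028.169ms @ 12/5 + 507.042ms (3/5)
4. 2535.211ms @ 3 + 316.901ms (3/8)
5. 2852.113ms @ 27/8 + 316.901ms (3/8)
6. 3169.014ms @ 15/4 + 633.803ms (3/4)
7. 3802.817ms @ 9/2 + 1267.606ms (3/2)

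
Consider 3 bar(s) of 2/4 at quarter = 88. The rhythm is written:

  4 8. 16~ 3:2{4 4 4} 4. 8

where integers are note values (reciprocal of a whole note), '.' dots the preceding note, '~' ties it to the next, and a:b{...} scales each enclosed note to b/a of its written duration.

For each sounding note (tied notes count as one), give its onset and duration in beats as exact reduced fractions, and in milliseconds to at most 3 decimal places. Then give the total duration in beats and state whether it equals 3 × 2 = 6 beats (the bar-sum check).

1) 0.0ms=0b +681.818ms=1b
2) 681.818ms=1b +511.364ms=3/4b
3) 1193.182ms=7/4b +625.0ms=11/12b
4) 1818.182ms=8/3b +454.545ms=2/3b
5) 2272.727ms=10/3b +454.545ms=2/3b
6) 2727.273ms=4b +1022.727ms=3/2b
7) 3750.0ms=11/2b +340.909ms=1/2b
Σ=6b of 6 (88bpm 2/4) — PASS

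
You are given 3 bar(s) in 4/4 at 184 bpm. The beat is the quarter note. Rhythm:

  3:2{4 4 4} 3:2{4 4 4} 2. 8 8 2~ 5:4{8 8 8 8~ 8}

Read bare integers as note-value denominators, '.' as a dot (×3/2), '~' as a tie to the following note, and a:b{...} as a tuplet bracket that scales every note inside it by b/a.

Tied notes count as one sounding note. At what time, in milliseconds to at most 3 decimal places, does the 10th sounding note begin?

note 10 onset = 8b = 2608.696ms

1. 0.0ms @ 0 + 217.391ms (2/3)
2. 217.391ms @ 2/3 + 217.391ms (2/3)
3. 434.783ms @ 4/3 + 217.391ms (2/3)
4. 652.174ms @ 2 + 217.391ms (2/3)
5. 869.565ms @ 8/3 + 217.391ms (2/3)
6. 1086.957ms @ 10/3 + 217.391ms (2/3)
7. 1304.348ms @ 4 + 978.261ms (3)
8. 2282.609ms @ 7 + 163.043ms (1/2)
9. 2445.652ms @ 15/2 + 163.043ms (1/2)
10. 2608.696ms @ 8 + 782.609ms (12/5)
11. 3391.304ms @ 52/5 + 130.435ms (2/5)
12. 3521.739ms @ 54/5 + 130.435ms (2/5)
13. 3652.174ms @ 56/5 + 260.87ms (4/5)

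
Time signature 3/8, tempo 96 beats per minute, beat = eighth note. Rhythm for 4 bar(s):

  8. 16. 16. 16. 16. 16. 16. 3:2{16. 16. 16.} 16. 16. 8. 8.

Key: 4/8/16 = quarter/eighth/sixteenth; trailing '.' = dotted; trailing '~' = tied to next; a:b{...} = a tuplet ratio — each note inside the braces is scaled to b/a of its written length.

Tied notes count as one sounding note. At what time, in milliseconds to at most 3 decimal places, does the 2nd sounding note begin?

note 2 onset = 3/2b = 937.5ms

1. 0.0ms @ 0 + 937.5ms (3/2)
2. 937.5ms @ 3/2 + 468.75ms (3/4)
3. 1406.25ms @ 9/4 + 468.75ms (3/4)
4. 1875.0ms @ 3 + 468.75ms (3/4)
5. 2343.75ms @ 15/4 + 468.75ms (3/4)
6. 2812.5ms @ 9/2 + 468.75ms (3/4)
7. 3281.25ms @ 21/4 + 468.75ms (3/4)
8. 3750.0ms @ 6 + 312.5ms (1/2)
9. 4062.5ms @ 13/2 + 312.5ms (1/2)
10. 4375.0ms @ 7 + 312.5ms (1/2)
11. 4687.5ms @ 15/2 + 468.75ms (3/4)
12. 5156.25ms @ 33/4 + 468.75ms (3/4)
13. 5625.0ms @ 9 + 937.5ms (3/2)
14. 6562.5ms @ 21/2 + 937.5ms (3/2)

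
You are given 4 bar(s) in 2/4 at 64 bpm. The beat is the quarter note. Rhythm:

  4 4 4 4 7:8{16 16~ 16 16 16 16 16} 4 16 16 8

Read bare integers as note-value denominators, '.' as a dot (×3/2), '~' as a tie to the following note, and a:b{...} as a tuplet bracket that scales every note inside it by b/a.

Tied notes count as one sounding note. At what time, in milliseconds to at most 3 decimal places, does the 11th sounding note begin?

note 11 onset = 6b = 5625.0ms

1. 0.0ms @ 0 + 937.5ms (1)
2. 937.5ms @ 1 + 937.5ms (1)
3. 1875.0ms @ 2 + 937.5ms (1)
4. 2812.5ms @ 3 + 937.5ms (1)
5. 3750.0ms @ 4 + 267.857ms (2/7)
6. 4017.857ms @ 30/7 + 535.714ms (4/7)
7. 4553.571ms @ 34/7 + 267.857ms (2/7)
8. 4821.429ms @ 36/7 + 267.857ms (2/7)
9. 5089.286ms @ 38/7 + 267.857ms (2/7)
10. 5357.143ms @ 40/7 + 267.857ms (2/7)
11. 5625.0ms @ 6 + 937.5ms (1)
12. 6562.5ms @ 7 + 234.375ms (1/4)
13. 6796.875ms @ 29/4 + 234.375ms (1/4)
14. 7031.25ms @ 15/2 + 468.75ms (1/2)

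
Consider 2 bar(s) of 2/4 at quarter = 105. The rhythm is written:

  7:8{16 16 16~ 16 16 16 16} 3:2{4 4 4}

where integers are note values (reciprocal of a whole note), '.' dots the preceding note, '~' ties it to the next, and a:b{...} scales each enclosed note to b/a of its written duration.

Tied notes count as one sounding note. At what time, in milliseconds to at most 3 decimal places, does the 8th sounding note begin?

note 8 onset = 8/3b = 1523.81ms

1. 0.0ms @ 0 + 163.265ms (2/7)
2. 163.265ms @ 2/7 + 163.265ms (2/7)
3. 326.531ms @ 4/7 + 326.531ms (4/7)
4. 653.061ms @ 8/7 + 163.265ms (2/7)
5. 816.327ms @ 10/7 + 163.265ms (2/7)
6. 979.592ms @ 12/7 + 163.265ms (2/7)
7. 1142.857ms @ 2 + 380.952ms (2/3)
8. 1523.81ms @ 8/3 + 380.952ms (2/3)
9. 1904.762ms @ 10/3 + 380.952ms (2/3)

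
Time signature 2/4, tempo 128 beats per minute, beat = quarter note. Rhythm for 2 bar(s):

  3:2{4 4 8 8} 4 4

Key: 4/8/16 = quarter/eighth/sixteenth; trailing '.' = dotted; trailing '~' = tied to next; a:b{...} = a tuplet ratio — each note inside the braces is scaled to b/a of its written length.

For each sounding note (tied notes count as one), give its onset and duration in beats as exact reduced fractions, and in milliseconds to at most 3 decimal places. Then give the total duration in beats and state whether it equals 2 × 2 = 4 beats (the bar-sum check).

1) 0.0ms=0b +312.5ms=2/3b
2) 312.5ms=2/3b +312.5ms=2/3b
3) 625.0ms=4/3b +156.25ms=1/3b
4) 781.25ms=5/3b +156.25ms=1/3b
5) 937.5ms=2b +468.75ms=1b
6) 1406.25ms=3b +468.75ms=1b
Σ=4b of 4 (128bpm 2/4) — PASS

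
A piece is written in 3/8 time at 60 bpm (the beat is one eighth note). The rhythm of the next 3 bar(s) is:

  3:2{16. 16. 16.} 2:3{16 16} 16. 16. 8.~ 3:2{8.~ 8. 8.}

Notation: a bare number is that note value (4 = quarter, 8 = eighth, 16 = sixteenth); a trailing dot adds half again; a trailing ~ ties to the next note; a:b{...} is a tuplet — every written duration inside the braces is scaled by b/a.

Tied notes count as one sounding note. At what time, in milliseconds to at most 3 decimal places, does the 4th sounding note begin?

note 4 onset = 3/2b = 1500.0ms

1. 0.0ms @ 0 + 500.0ms (1/2)
2. 500.0ms @ 1/2 + 500.0ms (1/2)
3. 1000.0ms @ 1 + 500.0ms (1/2)
4. 1500.0ms @ 3/2 + 750.0ms (3/4)
5. 2250.0ms @ 9/4 + 750.0ms (3/4)
6. 3000.0ms @ 3 + 750.0ms (3/4)
7. 3750.0ms @ 15/4 + 750.0ms (3/4)
8. 4500.0ms @ 9/2 + 3500.0ms (7/2)
9. 8000.0ms @ 8 + 1000.0ms (1)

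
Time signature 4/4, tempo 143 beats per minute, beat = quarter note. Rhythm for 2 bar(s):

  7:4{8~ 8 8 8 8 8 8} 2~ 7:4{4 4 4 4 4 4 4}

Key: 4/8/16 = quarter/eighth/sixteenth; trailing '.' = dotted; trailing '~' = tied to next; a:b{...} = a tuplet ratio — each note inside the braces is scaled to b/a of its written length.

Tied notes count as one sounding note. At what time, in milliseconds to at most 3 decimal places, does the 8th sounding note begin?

note 8 onset = 32/7b = 1918.082ms

1. 0.0ms @ 0 + 239.76ms (4/7)
2. 239.76ms @ 4/7 + 119.88ms (2/7)
3. 359.64ms @ 6/7 + 119.88ms (2/7)
4. 479.52ms @ 8/7 + 119.88ms (2/7)
5. 599.401ms @ 10/7 + 119.88ms (2/7)
6. 719.281ms @ 12/7 + 119.88ms (2/7)
7. 839.161ms @ 2 + 1078.921ms (18/7)
8. 1918.082ms @ 32/7 + 239.76ms (4/7)
9. 2157.842ms @ 36/7 + 239.76ms (4/7)
10. 2397.602ms @ 40/7 + 239.76ms (4/7)
11. 2637.363ms @ 44/7 + 239.76ms (4/7)
12. 2877.123ms @ 48/7 + 239.76ms (4/7)
13. 3116.883ms @ 52/7 + 239.76ms (4/7)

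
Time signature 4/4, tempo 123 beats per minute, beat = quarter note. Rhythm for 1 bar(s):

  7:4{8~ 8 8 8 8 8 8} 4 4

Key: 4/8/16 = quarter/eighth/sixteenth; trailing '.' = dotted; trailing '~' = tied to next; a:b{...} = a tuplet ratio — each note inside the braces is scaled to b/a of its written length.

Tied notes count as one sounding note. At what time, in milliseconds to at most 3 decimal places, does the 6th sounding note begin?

note 6 onset = 12/7b = 836.237ms

1. 0.0ms @ 0 + 278.746ms (4/7)
2. 278.746ms @ 4/7 + 139.373ms (2/7)
3. 418.118ms @ 6/7 + 139.373ms (2/7)
4. 557.491ms @ 8/7 + 139.373ms (2/7)
5. 696.864ms @ 10/7 + 139.373ms (2/7)
6. 836.237ms @ 12/7 + 139.373ms (2/7)
7. 975.61ms @ 2 + 487.805ms (1)
8. 1463.415ms @ 3 + 487.805ms (1)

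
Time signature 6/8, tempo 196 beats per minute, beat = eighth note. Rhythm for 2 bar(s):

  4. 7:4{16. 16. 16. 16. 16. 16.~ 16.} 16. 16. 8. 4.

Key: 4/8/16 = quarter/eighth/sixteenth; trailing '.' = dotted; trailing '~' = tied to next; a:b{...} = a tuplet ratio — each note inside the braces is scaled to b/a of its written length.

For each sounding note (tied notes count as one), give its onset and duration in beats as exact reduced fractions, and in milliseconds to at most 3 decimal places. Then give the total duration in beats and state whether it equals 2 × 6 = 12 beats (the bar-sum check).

1) 0.0ms=0b +918.367ms=3b
2) 918.367ms=3b +131.195ms=3/7b
3) 1049.563ms=24/7b +131.195ms=3/7b
4) 1180.758ms=27/7b +131.195ms=3/7b
5) 1311.953ms=30/7b +131.195ms=3/7b
6) 1443.149ms=33/7b +131.195ms=3/7b
7) 1574.344ms=36/7b +262.391ms=6/7b
8) 1836.735ms=6b +229.592ms=3/4b
9) 2066.327ms=27/4b +229.592ms=3/4b
10) 2295.918ms=15/2b +459.184ms=3/2b
11) 2755.102ms=9b +918.367ms=3b
Σ=12b of 12 (196bpm 6/8) — PASS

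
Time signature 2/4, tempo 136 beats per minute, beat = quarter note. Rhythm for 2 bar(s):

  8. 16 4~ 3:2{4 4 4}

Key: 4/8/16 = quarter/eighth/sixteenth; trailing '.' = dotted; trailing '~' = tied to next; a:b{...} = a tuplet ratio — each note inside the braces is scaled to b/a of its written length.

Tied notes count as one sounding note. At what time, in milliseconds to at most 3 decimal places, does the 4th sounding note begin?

1. 0.0ms @ 0 + 330.882ms (3/4)
2. 330.882ms @ 3/4 + 110.294ms (1/4)
3. 441.176ms @ 1 + 735.294ms (5/3)
4. 1176.471ms @ 8/3 + 294.118ms (2/3)
5. 1470.588ms @ 10/3 + 294.118ms (2/3)

note 4 onset = 8/3b = 1176.471ms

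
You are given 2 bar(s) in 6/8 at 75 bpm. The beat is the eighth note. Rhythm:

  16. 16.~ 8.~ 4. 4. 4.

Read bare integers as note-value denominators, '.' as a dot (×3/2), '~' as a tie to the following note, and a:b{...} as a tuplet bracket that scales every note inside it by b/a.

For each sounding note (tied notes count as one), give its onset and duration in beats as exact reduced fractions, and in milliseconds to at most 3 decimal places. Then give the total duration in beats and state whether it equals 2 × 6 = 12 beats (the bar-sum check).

1) 0.0ms=0b +600.0ms=3/4b
2) 600.0ms=3/4b +4200.0ms=21/4b
3) 4800.0ms=6b +2400.0ms=3b
4) 7200.0ms=9b +2400.0ms=3b
Σ=12b of 12 (75bpm 6/8) — PASS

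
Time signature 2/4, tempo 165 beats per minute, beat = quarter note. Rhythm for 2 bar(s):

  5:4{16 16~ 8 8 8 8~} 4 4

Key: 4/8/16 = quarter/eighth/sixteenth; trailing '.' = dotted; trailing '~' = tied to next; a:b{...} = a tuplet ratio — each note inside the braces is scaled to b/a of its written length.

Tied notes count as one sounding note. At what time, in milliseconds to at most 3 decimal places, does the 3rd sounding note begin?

note 3 onset = 4/5b = 290.909ms

1. 0.0ms @ 0 + 72.727ms (1/5)
2. 72.727ms @ 1/5 + 218.182ms (3/5)
3. 290.909ms @ 4/5 + 145.455ms (2/5)
4. 436.364ms @ 6/5 + 145.455ms (2/5)
5. 581.818ms @ 8/5 + 509.091ms (7/5)
6. 1090.909ms @ 3 + 363.636ms (1)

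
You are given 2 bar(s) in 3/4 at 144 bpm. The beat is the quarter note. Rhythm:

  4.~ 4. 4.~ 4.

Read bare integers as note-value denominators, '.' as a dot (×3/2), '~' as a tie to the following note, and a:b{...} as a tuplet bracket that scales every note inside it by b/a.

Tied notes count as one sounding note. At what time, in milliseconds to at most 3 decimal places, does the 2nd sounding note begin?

note 2 onset = 3b = 1250.0ms

1. 0.0ms @ 0 + 1250.0ms (3)
2. 1250.0ms @ 3 + 1250.0ms (3)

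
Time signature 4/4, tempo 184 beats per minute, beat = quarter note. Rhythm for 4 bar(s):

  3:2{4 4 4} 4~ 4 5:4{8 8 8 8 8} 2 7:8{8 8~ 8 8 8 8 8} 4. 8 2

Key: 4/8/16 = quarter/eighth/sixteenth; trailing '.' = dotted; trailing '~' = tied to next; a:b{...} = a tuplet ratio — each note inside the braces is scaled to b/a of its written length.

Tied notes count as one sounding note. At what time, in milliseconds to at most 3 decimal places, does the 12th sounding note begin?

note 12 onset = 60/7b = 2795.031ms

1. 0.0ms @ 0 + 217.391ms (2/3)
2. 217.391ms @ 2/3 + 217.391ms (2/3)
3. 434.783ms @ 4/3 + 217.391ms (2/3)
4. 652.174ms @ 2 + 652.174ms (2)
5. 1304.348ms @ 4 + 130.435ms (2/5)
6. 1434.783ms @ 22/5 + 130.435ms (2/5)
7. 1565.217ms @ 24/5 + 130.435ms (2/5)
8. 1695.652ms @ 26/5 + 130.435ms (2/5)
9. 1826.087ms @ 28/5 + 130.435ms (2/5)
10. 1956.522ms @ 6 + 652.174ms (2)
11. 2608.696ms @ 8 + 186.335ms (4/7)
12. 2795.031ms @ 60/7 + 372.671ms (8/7)
13. 3167.702ms @ 68/7 + 186.335ms (4/7)
14. 3354.037ms @ 72/7 + 186.335ms (4/7)
15. 3540.373ms @ 76/7 + 186.335ms (4/7)
16. 3726.708ms @ 80/7 + 186.335ms (4/7)
17. 3913.043ms @ 12 + 489.13ms (3/2)
18. 4402.174ms @ 27/2 + 163.043ms (1/2)
19. 4565.217ms @ 14 + 652.174ms (2)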